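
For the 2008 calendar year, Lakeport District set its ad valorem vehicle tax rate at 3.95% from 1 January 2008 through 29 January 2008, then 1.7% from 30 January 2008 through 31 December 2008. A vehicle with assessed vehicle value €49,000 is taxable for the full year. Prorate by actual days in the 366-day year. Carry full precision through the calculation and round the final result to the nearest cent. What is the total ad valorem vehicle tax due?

€920.36

1 January – 29 January 2008: 29 days at 3.95% → €49,000 × 3.95% × 29/366 = €153.3593
30 January – 31 December 2008: 337 days at 1.7% → €49,000 × 1.7% × 337/366 = €766.9973
Total = €920.3566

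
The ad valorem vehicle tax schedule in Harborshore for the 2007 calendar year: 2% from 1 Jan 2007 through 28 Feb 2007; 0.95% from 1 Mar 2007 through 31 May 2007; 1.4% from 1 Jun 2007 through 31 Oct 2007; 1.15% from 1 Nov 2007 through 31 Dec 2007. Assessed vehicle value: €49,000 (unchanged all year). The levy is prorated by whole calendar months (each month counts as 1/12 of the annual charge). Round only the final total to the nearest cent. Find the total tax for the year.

€659.46

1 Jan – 28 Feb 2007: 2 months at 2% → €49,000 × 2% × 2/12 = €163.3333
1 Mar – 31 May 2007: 3 months at 0.95% → €49,000 × 0.95% × 3/12 = €116.3750
1 Jun – 31 Oct 2007: 5 months at 1.4% → €49,000 × 1.4% × 5/12 = €285.8333
1 Nov – 31 Dec 2007: 2 months at 1.15% → €49,000 × 1.15% × 2/12 = €93.9167
Total = €659.4583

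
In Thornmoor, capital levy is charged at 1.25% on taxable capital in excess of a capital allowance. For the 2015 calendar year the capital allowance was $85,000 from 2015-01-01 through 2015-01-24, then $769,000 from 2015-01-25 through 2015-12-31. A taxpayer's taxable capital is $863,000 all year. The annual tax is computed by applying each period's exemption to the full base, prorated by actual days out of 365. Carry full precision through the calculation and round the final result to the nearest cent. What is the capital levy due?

2015-01-01 to 2015-01-24: 24 days, exemption $85,000 → ($863,000 − $85,000) × 1.25% × 24/365 = $639.4521
2015-01-25 to 2015-12-31: 341 days, exemption $769,000 → ($863,000 − $769,000) × 1.25% × 341/365 = $1,097.7397
Total = $1,737.1918

$1,737.19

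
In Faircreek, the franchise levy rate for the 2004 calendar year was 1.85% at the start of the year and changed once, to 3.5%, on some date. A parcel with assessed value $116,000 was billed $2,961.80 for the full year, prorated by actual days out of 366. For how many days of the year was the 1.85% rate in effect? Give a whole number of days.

210 days

Let d = days at the first rate; then 366 − d days at the second rate.
$116,000 × [1.85%·d + 3.5%·(366−d)] / 366 = $2,961.80
Solving gives d = 210, so the new rate took effect on 29 Jul 2004.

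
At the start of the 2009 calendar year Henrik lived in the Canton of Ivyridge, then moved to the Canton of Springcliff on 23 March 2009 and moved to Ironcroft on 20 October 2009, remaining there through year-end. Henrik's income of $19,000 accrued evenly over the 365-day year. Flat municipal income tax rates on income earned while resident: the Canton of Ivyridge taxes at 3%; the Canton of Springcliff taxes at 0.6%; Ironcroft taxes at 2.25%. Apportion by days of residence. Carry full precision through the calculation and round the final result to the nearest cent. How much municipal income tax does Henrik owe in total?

The Canton of Ivyridge, 1 January – 22 March 2009: 81 days → $19,000 × 3% × 81/365 = $126.4932
The Canton of Springcliff, 23 March – 19 October 2009: 211 days → $19,000 × 0.6% × 211/365 = $65.9014
Ironcroft, 20 October – 31 December 2009: 73 days → $19,000 × 2.25% × 73/365 = $85.5000
Total = $277.8945

$277.89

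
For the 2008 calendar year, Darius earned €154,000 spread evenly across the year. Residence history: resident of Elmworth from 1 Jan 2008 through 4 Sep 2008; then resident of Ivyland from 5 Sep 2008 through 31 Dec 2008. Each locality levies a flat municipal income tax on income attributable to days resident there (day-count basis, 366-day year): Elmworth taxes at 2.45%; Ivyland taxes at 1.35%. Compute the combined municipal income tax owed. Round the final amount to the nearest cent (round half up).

€3,226.85

Elmworth, 1 Jan – 4 Sep 2008: 248 days → €154,000 × 2.45% × 248/366 = €2,556.5683
Ivyland, 5 Sep – 31 Dec 2008: 118 days → €154,000 × 1.35% × 118/366 = €670.2787
Total = €3,226.8470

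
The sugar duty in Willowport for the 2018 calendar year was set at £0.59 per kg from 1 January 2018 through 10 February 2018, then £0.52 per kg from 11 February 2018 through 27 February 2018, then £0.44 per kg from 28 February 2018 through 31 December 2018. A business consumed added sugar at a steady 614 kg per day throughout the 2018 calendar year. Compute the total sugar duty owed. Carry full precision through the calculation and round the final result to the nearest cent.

1 January – 10 February 2018: 41 days × 614 kg/day = 25,174 kg at £0.59/kg → £14852.66
11 February – 27 February 2018: 17 days × 614 kg/day = 10,438 kg at £0.52/kg → £5427.76
28 February – 31 December 2018: 307 days × 614 kg/day = 188,498 kg at £0.44/kg → £82939.12

£103219.54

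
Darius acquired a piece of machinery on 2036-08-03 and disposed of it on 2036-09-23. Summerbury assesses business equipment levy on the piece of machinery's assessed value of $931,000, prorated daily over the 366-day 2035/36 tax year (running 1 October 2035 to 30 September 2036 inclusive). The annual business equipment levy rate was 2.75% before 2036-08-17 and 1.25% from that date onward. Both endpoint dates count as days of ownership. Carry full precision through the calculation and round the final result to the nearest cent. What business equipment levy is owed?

2036-08-03 to 2036-08-16: 14 days at 2.75% → $931,000 × 2.75% × 14/366 = $979.3306
2036-08-17 to 2036-09-23: 38 days at 1.25% → $931,000 × 1.25% × 38/366 = $1,208.2650
Total = $2,187.5956

$2,187.60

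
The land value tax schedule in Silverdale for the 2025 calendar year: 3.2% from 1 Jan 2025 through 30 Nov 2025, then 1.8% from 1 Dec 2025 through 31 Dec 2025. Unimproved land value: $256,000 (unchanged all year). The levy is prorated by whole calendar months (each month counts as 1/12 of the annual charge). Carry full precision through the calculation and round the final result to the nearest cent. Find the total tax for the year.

$7,893.33

1 Jan – 30 Nov 2025: 11 months at 3.2% → $256,000 × 3.2% × 11/12 = $7,509.3333
1 Dec – 31 Dec 2025: 1 month at 1.8% → $256,000 × 1.8% × 1/12 = $384.0000
Total = $7,893.3333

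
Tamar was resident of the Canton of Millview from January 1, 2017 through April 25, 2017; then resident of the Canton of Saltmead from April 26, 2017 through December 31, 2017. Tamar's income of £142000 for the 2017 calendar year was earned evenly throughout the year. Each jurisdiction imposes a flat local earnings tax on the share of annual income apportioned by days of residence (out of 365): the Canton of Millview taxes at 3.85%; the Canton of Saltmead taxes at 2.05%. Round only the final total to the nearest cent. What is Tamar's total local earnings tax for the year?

The Canton of Millview, January 1 – April 25, 2017: 115 days → £142000 × 3.85% × 115/365 = £1722.4795
The Canton of Saltmead, April 26 – December 31, 2017: 250 days → £142000 × 2.05% × 250/365 = £1993.8356
Total = £3716.3151

£3716.32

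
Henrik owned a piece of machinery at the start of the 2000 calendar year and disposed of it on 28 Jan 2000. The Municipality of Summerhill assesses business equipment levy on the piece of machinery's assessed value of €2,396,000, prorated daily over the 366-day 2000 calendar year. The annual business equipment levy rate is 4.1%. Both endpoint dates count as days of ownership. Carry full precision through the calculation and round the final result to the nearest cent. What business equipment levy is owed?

€7,515.32

Days held (1 Jan – 28 Jan 2000): 28 out of 366
Tax = €2,396,000 × 4.1% × 28/366 = €7,515.3224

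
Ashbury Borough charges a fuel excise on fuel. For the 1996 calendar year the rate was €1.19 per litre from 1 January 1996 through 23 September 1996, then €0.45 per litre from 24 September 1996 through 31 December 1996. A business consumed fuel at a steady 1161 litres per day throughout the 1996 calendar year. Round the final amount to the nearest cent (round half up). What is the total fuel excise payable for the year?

1 January – 23 September 1996: 267 days × 1161 litres/day = 309,987 litres at €1.19/litre → €368,884.53
24 September – 31 December 1996: 99 days × 1161 litres/day = 114,939 litres at €0.45/litre → €51,722.55

€420,607.08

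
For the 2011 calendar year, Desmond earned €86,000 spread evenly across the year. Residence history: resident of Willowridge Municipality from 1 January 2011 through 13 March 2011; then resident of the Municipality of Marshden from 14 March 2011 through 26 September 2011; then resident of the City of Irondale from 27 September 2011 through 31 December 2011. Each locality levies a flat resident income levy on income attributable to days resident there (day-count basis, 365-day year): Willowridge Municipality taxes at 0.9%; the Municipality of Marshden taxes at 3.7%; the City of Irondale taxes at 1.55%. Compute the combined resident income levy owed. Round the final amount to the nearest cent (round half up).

Willowridge Municipality, 1 January – 13 March 2011: 72 days → €86,000 × 0.9% × 72/365 = €152.6795
The Municipality of Marshden, 14 March – 26 September 2011: 197 days → €86,000 × 3.7% × 197/365 = €1,717.4082
The City of Irondale, 27 September – 31 December 2011: 96 days → €86,000 × 1.55% × 96/365 = €350.5973
Total = €2,220.6849

€2,220.68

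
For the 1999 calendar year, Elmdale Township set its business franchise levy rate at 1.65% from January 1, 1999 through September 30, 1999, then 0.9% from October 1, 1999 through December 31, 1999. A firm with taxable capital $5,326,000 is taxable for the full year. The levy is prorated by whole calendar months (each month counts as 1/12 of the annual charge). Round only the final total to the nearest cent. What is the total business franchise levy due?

$77,892.75

January 1 – September 30, 1999: 9 months at 1.65% → $5,326,000 × 1.65% × 9/12 = $65,909.2500
October 1 – December 31, 1999: 3 months at 0.9% → $5,326,000 × 0.9% × 3/12 = $11,983.5000
Total = $77,892.7500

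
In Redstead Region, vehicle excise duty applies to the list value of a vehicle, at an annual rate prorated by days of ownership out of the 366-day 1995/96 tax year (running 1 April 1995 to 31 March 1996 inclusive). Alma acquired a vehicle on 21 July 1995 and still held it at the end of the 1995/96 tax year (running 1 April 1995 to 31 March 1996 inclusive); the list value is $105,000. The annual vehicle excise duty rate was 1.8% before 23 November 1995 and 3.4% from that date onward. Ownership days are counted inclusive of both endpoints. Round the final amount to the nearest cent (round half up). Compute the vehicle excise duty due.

$1,913.52

21 July – 22 November 1995: 125 days at 1.8% → $105,000 × 1.8% × 125/366 = $645.4918
23 November 1995 – 31 March 1996: 130 days at 3.4% → $105,000 × 3.4% × 130/366 = $1,268.0328
Total = $1,913.5246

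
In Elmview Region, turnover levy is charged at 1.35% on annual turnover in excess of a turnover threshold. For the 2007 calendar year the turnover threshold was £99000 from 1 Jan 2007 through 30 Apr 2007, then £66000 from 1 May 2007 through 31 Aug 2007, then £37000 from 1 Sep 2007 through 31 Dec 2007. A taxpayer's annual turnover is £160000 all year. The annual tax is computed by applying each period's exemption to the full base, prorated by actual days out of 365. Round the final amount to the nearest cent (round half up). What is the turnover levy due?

1 Jan – 30 Apr 2007: 120 days, exemption £99000 → (£160000 − £99000) × 1.35% × 120/365 = £270.7397
1 May – 31 Aug 2007: 123 days, exemption £66000 → (£160000 − £66000) × 1.35% × 123/365 = £427.6356
1 Sep – 31 Dec 2007: 122 days, exemption £37000 → (£160000 − £37000) × 1.35% × 122/365 = £555.0164
Total = £1253.3918

£1253.39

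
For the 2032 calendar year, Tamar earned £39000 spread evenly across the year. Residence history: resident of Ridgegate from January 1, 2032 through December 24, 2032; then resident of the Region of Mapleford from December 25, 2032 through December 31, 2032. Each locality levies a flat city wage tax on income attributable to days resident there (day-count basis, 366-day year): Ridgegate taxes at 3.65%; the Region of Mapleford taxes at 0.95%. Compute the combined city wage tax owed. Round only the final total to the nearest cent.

Ridgegate, January 1 – December 24, 2032: 359 days → £39000 × 3.65% × 359/366 = £1396.2746
The Region of Mapleford, December 25 – December 31, 2032: 7 days → £39000 × 0.95% × 7/366 = £7.0861
Total = £1403.3607

£1403.36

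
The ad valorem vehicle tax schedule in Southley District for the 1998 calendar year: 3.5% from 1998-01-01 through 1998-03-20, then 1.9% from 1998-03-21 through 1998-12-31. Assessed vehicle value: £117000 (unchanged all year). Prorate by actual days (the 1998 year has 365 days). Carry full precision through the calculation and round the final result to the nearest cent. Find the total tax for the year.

£2628.17

1998-01-01 to 1998-03-20: 79 days at 3.5% → £117000 × 3.5% × 79/365 = £886.3151
1998-03-21 to 1998-12-31: 286 days at 1.9% → £117000 × 1.9% × 286/365 = £1741.8575
Total = £2628.1726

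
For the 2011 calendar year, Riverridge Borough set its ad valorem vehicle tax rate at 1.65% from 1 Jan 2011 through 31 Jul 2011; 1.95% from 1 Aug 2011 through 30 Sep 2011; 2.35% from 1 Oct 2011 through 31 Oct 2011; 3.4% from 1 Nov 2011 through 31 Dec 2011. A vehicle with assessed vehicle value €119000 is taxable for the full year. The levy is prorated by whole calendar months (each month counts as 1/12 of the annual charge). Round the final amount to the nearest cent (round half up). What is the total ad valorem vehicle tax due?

1 Jan – 31 Jul 2011: 7 months at 1.65% → €119000 × 1.65% × 7/12 = €1145.3750
1 Aug – 30 Sep 2011: 2 months at 1.95% → €119000 × 1.95% × 2/12 = €386.7500
1 Oct – 31 Oct 2011: 1 month at 2.35% → €119000 × 2.35% × 1/12 = €233.0417
1 Nov – 31 Dec 2011: 2 months at 3.4% → €119000 × 3.4% × 2/12 = €674.3333
Total = €2439.5000

€2439.50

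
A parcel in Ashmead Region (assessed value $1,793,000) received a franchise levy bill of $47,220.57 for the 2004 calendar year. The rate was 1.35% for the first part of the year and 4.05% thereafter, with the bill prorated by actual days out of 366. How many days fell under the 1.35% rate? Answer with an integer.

192 days

Let d = days at the first rate; then 366 − d days at the second rate.
$1,793,000 × [1.35%·d + 4.05%·(366−d)] / 366 = $47,220.57
Solving gives d = 192, so the new rate took effect on 11 July 2004.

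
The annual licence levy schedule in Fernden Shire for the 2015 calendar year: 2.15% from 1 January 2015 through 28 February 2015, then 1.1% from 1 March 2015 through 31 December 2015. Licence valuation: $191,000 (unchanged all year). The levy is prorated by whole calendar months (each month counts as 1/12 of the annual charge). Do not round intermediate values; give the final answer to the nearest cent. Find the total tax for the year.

$2,435.25

1 January – 28 February 2015: 2 months at 2.15% → $191,000 × 2.15% × 2/12 = $684.4167
1 March – 31 December 2015: 10 months at 1.1% → $191,000 × 1.1% × 10/12 = $1,750.8333
Total = $2,435.2500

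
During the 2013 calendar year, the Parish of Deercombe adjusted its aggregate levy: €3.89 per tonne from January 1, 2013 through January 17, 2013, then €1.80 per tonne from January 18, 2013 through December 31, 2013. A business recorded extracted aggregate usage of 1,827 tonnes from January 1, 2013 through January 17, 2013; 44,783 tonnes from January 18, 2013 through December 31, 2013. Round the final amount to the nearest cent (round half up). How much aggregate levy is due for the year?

January 1 – January 17, 2013: 1,827 tonnes at €3.89/tonne → €7,107.03
January 18 – December 31, 2013: 44,783 tonnes at €1.80/tonne → €80,609.40

€87,716.43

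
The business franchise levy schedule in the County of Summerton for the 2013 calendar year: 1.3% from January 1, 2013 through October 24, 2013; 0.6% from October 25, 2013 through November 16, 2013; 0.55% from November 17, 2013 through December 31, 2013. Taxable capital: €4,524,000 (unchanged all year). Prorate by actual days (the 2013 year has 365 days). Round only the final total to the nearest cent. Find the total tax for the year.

€52,633.33

January 1 – October 24, 2013: 297 days at 1.3% → €4,524,000 × 1.3% × 297/365 = €47,855.2438
October 25 – November 16, 2013: 23 days at 0.6% → €4,524,000 × 0.6% × 23/365 = €1,710.4438
November 17 – December 31, 2013: 45 days at 0.55% → €4,524,000 × 0.55% × 45/365 = €3,067.6438
Total = €52,633.3315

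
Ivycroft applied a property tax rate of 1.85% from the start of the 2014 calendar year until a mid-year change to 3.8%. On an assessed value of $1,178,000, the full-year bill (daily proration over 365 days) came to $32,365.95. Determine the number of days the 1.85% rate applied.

Let d = days at the first rate; then 365 − d days at the second rate.
$1,178,000 × [1.85%·d + 3.8%·(365−d)] / 365 = $32,365.95
Solving gives d = 197, so the new rate took effect on 17 Jul 2014.

197 days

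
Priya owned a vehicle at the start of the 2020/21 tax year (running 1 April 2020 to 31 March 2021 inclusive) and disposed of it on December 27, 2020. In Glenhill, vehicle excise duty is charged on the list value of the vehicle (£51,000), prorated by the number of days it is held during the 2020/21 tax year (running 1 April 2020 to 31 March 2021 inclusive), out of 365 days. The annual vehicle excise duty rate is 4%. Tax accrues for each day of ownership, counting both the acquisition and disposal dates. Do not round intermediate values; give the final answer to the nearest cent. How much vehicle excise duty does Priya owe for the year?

£1,514.63

Days held (April 1 – December 27, 2020): 271 out of 365
Tax = £51,000 × 4% × 271/365 = £1,514.6301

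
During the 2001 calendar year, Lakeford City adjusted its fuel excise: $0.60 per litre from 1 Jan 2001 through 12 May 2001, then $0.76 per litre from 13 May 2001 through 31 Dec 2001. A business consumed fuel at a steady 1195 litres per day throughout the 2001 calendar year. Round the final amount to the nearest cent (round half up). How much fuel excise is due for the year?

$306,254.60

1 Jan – 12 May 2001: 132 days × 1195 litres/day = 157,740 litres at $0.60/litre → $94,644.00
13 May – 31 Dec 2001: 233 days × 1195 litres/day = 278,435 litres at $0.76/litre → $211,610.60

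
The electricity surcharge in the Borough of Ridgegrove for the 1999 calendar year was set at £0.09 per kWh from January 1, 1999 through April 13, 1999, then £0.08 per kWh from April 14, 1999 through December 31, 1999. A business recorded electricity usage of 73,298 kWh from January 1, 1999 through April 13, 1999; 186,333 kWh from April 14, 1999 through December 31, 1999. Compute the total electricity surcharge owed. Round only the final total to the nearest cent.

January 1 – April 13, 1999: 73,298 kWh at £0.09/kWh → £6,596.82
April 14 – December 31, 1999: 186,333 kWh at £0.08/kWh → £14,906.64

£21,503.46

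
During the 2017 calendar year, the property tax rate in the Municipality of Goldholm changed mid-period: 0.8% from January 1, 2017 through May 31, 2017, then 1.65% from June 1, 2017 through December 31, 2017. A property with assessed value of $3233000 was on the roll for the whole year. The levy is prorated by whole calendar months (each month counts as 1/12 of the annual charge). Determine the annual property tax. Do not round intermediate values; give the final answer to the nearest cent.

$41894.29

January 1 – May 31, 2017: 5 months at 0.8% → $3233000 × 0.8% × 5/12 = $10776.6667
June 1 – December 31, 2017: 7 months at 1.65% → $3233000 × 1.65% × 7/12 = $31117.6250
Total = $41894.2917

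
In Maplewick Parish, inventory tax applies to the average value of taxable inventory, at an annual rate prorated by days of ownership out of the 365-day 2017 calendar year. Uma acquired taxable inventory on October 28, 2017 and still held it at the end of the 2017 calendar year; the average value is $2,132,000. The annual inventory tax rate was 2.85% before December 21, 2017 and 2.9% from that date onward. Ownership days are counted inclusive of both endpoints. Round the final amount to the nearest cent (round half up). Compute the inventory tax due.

October 28 – December 20, 2017: 54 days at 2.85% → $2,132,000 × 2.85% × 54/365 = $8,989.4466
December 21 – December 31, 2017: 11 days at 2.9% → $2,132,000 × 2.9% × 11/365 = $1,863.3096
Total = $10,852.7562

$10,852.76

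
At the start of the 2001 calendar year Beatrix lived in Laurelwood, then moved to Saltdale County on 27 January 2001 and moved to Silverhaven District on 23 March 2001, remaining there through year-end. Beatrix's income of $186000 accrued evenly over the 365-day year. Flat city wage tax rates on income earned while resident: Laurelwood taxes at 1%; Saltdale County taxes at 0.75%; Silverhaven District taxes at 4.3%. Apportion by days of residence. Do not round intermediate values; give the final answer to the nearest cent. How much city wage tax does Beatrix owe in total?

$6565.80

Laurelwood, 1 January – 26 January 2001: 26 days → $186000 × 1% × 26/365 = $132.4932
Saltdale County, 27 January – 22 March 2001: 55 days → $186000 × 0.75% × 55/365 = $210.2055
Silverhaven District, 23 March – 31 December 2001: 284 days → $186000 × 4.3% × 284/365 = $6223.1014
Total = $6565.8000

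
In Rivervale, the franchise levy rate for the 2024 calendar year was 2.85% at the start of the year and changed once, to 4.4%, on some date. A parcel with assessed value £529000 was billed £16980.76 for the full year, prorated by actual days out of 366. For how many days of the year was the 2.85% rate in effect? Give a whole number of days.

281 days

Let d = days at the first rate; then 366 − d days at the second rate.
£529000 × [2.85%·d + 4.4%·(366−d)] / 366 = £16980.76
Solving gives d = 281, so the new rate took effect on 8 Oct 2024.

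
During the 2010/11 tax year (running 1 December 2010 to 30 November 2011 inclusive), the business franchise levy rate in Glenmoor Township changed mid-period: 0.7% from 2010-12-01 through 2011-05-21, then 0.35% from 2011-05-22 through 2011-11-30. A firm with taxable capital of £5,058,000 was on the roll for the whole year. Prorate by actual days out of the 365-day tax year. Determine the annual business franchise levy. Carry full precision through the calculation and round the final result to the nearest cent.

£26,045.24

2010-12-01 to 2011-05-21: 172 days at 0.7% → £5,058,000 × 0.7% × 172/365 = £16,684.4712
2011-05-22 to 2011-11-30: 193 days at 0.35% → £5,058,000 × 0.35% × 193/365 = £9,360.7644
Total = £26,045.2356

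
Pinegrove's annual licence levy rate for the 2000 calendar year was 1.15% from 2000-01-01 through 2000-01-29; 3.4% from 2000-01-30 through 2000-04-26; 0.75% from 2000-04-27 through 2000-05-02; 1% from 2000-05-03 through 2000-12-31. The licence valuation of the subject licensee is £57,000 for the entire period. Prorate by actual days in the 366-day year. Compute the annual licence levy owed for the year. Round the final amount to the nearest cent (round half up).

£903.36

2000-01-01 to 2000-01-29: 29 days at 1.15% → £57,000 × 1.15% × 29/366 = £51.9385
2000-01-30 to 2000-04-26: 88 days at 3.4% → £57,000 × 3.4% × 88/366 = £465.9672
2000-04-27 to 2000-05-02: 6 days at 0.75% → £57,000 × 0.75% × 6/366 = £7.0082
2000-05-03 to 2000-12-31: 243 days at 1% → £57,000 × 1% × 243/366 = £378.4426
Total = £903.3566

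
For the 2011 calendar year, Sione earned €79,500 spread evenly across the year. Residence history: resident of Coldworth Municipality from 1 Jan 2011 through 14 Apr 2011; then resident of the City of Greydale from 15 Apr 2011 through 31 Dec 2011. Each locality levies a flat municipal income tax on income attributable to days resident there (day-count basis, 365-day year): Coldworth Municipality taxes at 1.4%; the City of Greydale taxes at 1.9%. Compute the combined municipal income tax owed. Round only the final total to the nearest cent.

€1,397.24

Coldworth Municipality, 1 Jan – 14 Apr 2011: 104 days → €79,500 × 1.4% × 104/365 = €317.1288
The City of Greydale, 15 Apr – 31 Dec 2011: 261 days → €79,500 × 1.9% × 261/365 = €1,080.1110
Total = €1,397.2397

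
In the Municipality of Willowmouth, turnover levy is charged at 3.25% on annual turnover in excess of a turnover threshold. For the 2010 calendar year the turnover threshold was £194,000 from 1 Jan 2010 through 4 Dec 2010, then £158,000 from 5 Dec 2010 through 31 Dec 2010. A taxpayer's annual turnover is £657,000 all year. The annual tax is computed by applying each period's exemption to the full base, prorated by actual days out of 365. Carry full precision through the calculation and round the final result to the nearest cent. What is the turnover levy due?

1 Jan – 4 Dec 2010: 338 days, exemption £194,000 → (£657,000 − £194,000) × 3.25% × 338/365 = £13,934.3973
5 Dec – 31 Dec 2010: 27 days, exemption £158,000 → (£657,000 − £158,000) × 3.25% × 27/365 = £1,199.6507
Total = £15,134.0479

£15,134.05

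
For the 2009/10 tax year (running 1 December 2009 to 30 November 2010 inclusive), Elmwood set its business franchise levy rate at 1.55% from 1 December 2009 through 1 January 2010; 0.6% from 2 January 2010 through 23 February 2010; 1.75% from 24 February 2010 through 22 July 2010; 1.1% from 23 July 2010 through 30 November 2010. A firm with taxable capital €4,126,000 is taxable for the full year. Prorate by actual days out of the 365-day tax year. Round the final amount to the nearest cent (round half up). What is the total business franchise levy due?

€54,966.23

1 December 2009 – 1 January 2010: 32 days at 1.55% → €4,126,000 × 1.55% × 32/365 = €5,606.8384
2 January – 23 February 2010: 53 days at 0.6% → €4,126,000 × 0.6% × 53/365 = €3,594.7068
24 February – 22 July 2010: 149 days at 1.75% → €4,126,000 × 1.75% × 149/365 = €29,475.4658
23 July – 30 November 2010: 131 days at 1.1% → €4,126,000 × 1.1% × 131/365 = €16,289.2219
Total = €54,966.2329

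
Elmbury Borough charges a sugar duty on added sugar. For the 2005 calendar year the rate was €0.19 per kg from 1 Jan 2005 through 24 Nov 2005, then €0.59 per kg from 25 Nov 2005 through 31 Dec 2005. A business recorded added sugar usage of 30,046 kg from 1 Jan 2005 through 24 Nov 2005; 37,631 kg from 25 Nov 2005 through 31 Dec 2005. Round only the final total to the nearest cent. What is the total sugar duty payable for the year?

1 Jan – 24 Nov 2005: 30,046 kg at €0.19/kg → €5,708.74
25 Nov – 31 Dec 2005: 37,631 kg at €0.59/kg → €22,202.29

€27,911.03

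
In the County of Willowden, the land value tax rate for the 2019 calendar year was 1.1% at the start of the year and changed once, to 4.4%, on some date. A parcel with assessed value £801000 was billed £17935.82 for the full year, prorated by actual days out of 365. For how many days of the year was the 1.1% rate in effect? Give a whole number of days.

239 days

Let d = days at the first rate; then 365 − d days at the second rate.
£801000 × [1.1%·d + 4.4%·(365−d)] / 365 = £17935.82
Solving gives d = 239, so the new rate took effect on August 28, 2019.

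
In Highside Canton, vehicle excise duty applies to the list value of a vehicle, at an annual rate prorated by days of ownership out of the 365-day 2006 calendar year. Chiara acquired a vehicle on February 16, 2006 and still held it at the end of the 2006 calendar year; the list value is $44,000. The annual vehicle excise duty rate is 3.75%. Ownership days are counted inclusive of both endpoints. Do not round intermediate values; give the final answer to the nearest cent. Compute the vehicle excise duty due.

$1,442.05

Days held (February 16 – December 31, 2006): 319 out of 365
Tax = $44,000 × 3.75% × 319/365 = $1,442.0548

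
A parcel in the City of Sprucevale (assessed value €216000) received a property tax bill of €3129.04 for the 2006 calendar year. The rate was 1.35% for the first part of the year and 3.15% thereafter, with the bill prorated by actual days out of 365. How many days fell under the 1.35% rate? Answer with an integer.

Let d = days at the first rate; then 365 − d days at the second rate.
€216000 × [1.35%·d + 3.15%·(365−d)] / 365 = €3129.04
Solving gives d = 345, so the new rate took effect on 12 December 2006.

345 days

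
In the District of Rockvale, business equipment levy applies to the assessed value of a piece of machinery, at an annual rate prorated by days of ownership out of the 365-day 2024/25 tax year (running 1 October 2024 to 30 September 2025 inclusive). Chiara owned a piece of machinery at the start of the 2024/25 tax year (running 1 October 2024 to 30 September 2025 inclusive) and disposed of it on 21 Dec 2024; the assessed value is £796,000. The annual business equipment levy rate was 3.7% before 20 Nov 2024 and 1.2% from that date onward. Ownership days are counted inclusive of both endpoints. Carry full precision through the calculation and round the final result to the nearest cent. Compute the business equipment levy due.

£4,871.96

1 Oct – 19 Nov 2024: 50 days at 3.7% → £796,000 × 3.7% × 50/365 = £4,034.5205
20 Nov – 21 Dec 2024: 32 days at 1.2% → £796,000 × 1.2% × 32/365 = £837.4356
Total = £4,871.9562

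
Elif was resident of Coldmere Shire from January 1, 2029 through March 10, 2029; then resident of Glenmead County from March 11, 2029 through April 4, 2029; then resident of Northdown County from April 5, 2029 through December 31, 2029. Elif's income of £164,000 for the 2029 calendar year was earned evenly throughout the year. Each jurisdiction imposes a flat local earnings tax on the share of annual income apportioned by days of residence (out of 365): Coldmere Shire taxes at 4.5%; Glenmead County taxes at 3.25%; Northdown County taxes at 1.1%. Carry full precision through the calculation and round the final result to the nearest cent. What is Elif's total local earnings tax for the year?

£3,099.60

Coldmere Shire, January 1 – March 10, 2029: 69 days → £164,000 × 4.5% × 69/365 = £1,395.1233
Glenmead County, March 11 – April 4, 2029: 25 days → £164,000 × 3.25% × 25/365 = £365.0685
Northdown County, April 5 – December 31, 2029: 271 days → £164,000 × 1.1% × 271/365 = £1,339.4082
Total = £3,099.6000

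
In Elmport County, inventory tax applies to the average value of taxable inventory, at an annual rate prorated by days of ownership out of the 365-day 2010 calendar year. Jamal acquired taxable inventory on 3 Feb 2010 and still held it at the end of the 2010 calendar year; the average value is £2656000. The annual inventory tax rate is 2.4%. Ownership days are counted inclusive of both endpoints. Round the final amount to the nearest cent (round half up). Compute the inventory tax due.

Days held (3 Feb – 31 Dec 2010): 332 out of 365
Tax = £2656000 × 2.4% × 332/365 = £57980.8438

£57980.84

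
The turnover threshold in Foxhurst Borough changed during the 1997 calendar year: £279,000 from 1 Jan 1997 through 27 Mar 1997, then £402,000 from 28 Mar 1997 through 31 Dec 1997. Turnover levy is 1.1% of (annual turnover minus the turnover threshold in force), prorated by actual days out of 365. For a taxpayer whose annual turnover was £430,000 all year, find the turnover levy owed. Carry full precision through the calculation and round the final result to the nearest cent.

£626.79

1 Jan – 27 Mar 1997: 86 days, exemption £279,000 → (£430,000 − £279,000) × 1.1% × 86/365 = £391.3589
28 Mar – 31 Dec 1997: 279 days, exemption £402,000 → (£430,000 − £402,000) × 1.1% × 279/365 = £235.4301
Total = £626.7890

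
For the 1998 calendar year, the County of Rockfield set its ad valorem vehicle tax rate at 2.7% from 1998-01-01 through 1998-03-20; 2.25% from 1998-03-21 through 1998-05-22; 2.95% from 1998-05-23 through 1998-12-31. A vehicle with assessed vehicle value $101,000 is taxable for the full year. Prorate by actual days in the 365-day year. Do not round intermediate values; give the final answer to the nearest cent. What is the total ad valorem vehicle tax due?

1998-01-01 to 1998-03-20: 79 days at 2.7% → $101,000 × 2.7% × 79/365 = $590.2274
1998-03-21 to 1998-05-22: 63 days at 2.25% → $101,000 × 2.25% × 63/365 = $392.2397
1998-05-23 to 1998-12-31: 223 days at 2.95% → $101,000 × 2.95% × 223/365 = $1,820.3521
Total = $2,802.8192

$2,802.82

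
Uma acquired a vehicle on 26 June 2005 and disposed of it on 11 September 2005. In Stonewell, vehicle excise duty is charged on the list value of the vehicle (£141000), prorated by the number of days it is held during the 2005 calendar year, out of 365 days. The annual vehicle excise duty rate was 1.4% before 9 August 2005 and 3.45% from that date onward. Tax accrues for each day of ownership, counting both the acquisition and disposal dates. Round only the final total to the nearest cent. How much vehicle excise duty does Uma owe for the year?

£691.09

26 June – 8 August 2005: 44 days at 1.4% → £141000 × 1.4% × 44/365 = £237.9616
9 August – 11 September 2005: 34 days at 3.45% → £141000 × 3.45% × 34/365 = £453.1315
Total = £691.0932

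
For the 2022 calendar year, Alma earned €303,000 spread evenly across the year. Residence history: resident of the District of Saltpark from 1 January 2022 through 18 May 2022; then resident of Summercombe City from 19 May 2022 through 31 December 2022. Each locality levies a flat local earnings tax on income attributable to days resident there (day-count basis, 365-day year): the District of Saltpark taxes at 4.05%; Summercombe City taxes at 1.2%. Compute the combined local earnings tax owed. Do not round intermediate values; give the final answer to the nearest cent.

€6,900.93

The District of Saltpark, 1 January – 18 May 2022: 138 days → €303,000 × 4.05% × 138/365 = €4,639.6356
Summercombe City, 19 May – 31 December 2022: 227 days → €303,000 × 1.2% × 227/365 = €2,261.2932
Total = €6,900.9288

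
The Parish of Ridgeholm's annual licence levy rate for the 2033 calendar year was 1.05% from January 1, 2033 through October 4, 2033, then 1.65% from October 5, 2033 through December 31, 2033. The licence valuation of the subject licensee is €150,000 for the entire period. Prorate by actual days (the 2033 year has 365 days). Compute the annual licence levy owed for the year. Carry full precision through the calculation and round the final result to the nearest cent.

January 1 – October 4, 2033: 277 days at 1.05% → €150,000 × 1.05% × 277/365 = €1,195.2740
October 5 – December 31, 2033: 88 days at 1.65% → €150,000 × 1.65% × 88/365 = €596.7123
Total = €1,791.9863

€1,791.99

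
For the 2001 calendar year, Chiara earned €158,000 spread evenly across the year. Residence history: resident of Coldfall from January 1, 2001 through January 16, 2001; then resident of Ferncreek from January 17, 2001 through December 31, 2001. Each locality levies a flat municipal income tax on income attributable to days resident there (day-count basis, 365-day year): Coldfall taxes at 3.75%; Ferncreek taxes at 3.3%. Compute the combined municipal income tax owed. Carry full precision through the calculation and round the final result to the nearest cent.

€5,245.17

Coldfall, January 1 – January 16, 2001: 16 days → €158,000 × 3.75% × 16/365 = €259.7260
Ferncreek, January 17 – December 31, 2001: 349 days → €158,000 × 3.3% × 349/365 = €4,985.4411
Total = €5,245.1671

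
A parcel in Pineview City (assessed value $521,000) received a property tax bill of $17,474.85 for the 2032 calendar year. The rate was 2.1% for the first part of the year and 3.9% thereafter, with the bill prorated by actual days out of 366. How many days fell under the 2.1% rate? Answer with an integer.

111 days

Let d = days at the first rate; then 366 − d days at the second rate.
$521,000 × [2.1%·d + 3.9%·(366−d)] / 366 = $17,474.85
Solving gives d = 111, so the new rate took effect on 21 April 2032.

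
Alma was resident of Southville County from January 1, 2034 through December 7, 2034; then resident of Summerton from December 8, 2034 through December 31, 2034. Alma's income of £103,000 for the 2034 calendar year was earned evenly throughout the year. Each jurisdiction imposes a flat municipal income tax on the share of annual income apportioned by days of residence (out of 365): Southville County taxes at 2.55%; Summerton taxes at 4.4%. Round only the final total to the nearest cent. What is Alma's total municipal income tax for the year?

Southville County, January 1 – December 7, 2034: 341 days → £103,000 × 2.55% × 341/365 = £2,453.7986
Summerton, December 8 – December 31, 2034: 24 days → £103,000 × 4.4% × 24/365 = £297.9945
Total = £2,751.7932

£2,751.79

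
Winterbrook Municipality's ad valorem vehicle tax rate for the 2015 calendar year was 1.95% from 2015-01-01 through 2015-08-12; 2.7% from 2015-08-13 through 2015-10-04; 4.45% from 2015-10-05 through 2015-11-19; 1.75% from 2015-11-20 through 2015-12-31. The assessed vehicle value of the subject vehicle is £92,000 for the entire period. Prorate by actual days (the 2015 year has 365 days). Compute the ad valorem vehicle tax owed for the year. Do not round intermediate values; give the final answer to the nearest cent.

2015-01-01 to 2015-08-12: 224 days at 1.95% → £92,000 × 1.95% × 224/365 = £1,100.9753
2015-08-13 to 2015-10-04: 53 days at 2.7% → £92,000 × 2.7% × 53/365 = £360.6904
2015-10-05 to 2015-11-19: 46 days at 4.45% → £92,000 × 4.45% × 46/365 = £515.9562
2015-11-20 to 2015-12-31: 42 days at 1.75% → £92,000 × 1.75% × 42/365 = £185.2603
Total = £2,162.8822

£2,162.88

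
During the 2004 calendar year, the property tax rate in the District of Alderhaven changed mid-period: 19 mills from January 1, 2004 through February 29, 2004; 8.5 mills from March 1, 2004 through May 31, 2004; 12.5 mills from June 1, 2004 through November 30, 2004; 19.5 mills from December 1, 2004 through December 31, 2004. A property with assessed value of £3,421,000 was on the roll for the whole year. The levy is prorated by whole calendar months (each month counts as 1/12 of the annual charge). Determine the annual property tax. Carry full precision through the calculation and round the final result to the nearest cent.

£45,043.17

January 1 – February 29, 2004: 2 months at 19 mills → £3,421,000 × 1.9% × 2/12 = £10,833.1667
March 1 – May 31, 2004: 3 months at 8.5 mills → £3,421,000 × 0.85% × 3/12 = £7,269.6250
June 1 – November 30, 2004: 6 months at 12.5 mills → £3,421,000 × 1.25% × 6/12 = £21,381.2500
December 1 – December 31, 2004: 1 month at 19.5 mills → £3,421,000 × 1.95% × 1/12 = £5,559.1250
Total = £45,043.1667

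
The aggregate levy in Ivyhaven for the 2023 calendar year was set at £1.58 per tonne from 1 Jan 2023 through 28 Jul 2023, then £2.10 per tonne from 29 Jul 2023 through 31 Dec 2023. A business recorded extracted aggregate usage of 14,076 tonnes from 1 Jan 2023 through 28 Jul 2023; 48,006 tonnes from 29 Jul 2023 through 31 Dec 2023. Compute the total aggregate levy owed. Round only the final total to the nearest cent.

£123,052.68

1 Jan – 28 Jul 2023: 14,076 tonnes at £1.58/tonne → £22,240.08
29 Jul – 31 Dec 2023: 48,006 tonnes at £2.10/tonne → £100,812.60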